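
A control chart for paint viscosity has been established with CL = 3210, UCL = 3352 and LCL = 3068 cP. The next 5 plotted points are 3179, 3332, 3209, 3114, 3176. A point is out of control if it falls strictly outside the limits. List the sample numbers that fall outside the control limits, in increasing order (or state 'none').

none

All 5 points lie within [3068, 3352].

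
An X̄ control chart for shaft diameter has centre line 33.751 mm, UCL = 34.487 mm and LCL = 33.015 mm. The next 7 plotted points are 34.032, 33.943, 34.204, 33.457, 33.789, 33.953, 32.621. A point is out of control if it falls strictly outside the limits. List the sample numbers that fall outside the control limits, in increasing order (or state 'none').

Compare each point to [33.015, 34.487]: sample 7 = 32.621 < LCL.

7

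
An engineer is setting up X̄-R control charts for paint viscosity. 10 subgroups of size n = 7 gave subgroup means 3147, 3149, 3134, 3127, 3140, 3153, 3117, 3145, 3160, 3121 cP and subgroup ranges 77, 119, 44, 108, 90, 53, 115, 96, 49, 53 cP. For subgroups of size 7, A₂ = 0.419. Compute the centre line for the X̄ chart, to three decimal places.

3139.300

X̄̄ = (3147 + 3149 + 3134 + 3127 + 3140 + 3153 + 3117 + 3145 + 3160 + 3121) / 10 = 31393.0000 / 10 = 3139.3000
CL = X̄̄ = 3139.3000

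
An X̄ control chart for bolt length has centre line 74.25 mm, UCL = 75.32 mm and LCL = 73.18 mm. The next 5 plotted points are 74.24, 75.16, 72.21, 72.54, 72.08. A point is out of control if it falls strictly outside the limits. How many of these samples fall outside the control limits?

Compare each point to [73.18, 75.32]: sample 3 = 72.21 < LCL; sample 4 = 72.54 < LCL; sample 5 = 72.08 < LCL.

3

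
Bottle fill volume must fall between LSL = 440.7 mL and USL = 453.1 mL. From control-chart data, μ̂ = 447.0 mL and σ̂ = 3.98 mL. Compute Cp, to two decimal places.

0.52

Cp = (USL − LSL) / (6σ̂) = (453.1 − 440.7) / (6 × 3.98) = 12.4000 / 23.8800 = 0.5193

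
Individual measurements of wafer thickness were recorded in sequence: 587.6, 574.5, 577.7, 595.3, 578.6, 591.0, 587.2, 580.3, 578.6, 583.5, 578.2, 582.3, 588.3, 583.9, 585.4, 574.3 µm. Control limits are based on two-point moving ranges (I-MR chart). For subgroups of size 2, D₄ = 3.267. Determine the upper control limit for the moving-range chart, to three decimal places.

Moving ranges: 13.1, 3.2, 17.6, 16.7, 12.4, 3.8, 6.9, 1.7, 4.9, 5.3, 4.1, 6.0, 4.4, 1.5, 11.1; M̄R̄ = 112.7000 / 15 = 7.5133
UCL_MR = D₄·M̄R̄ = 3.267 × 7.5133 = 24.5461

24.546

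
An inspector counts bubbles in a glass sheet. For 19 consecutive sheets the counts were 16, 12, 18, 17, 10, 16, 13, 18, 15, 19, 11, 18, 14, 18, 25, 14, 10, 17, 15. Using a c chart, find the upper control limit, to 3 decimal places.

c̄ = (16 + 12 + 18 + 17 + 10 + 16 + 13 + 18 + 15 + 19 + 11 + 18 + 14 + 18 + 25 + 14 + 10 + 17 + 15) / 19 = 296 / 19 = 15.5789
UCL = c̄ + 3√c̄ = 15.5789 + 3 × √15.5789 = 15.5789 + 3 × 3.9470 = 27.4200

27.420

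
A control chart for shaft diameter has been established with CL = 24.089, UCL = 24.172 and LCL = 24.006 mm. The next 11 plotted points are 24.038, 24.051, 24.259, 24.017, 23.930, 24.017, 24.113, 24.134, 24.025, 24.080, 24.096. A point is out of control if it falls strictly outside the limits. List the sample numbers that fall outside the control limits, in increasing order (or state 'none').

3, 5

Compare each point to [24.006, 24.172]: sample 3 = 24.259 > UCL; sample 5 = 23.930 < LCL.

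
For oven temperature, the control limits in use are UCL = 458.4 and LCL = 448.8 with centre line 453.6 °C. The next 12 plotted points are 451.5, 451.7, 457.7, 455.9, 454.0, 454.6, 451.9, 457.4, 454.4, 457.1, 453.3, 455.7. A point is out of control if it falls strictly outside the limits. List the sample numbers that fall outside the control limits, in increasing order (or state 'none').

All 12 points lie within [448.8, 458.4].

none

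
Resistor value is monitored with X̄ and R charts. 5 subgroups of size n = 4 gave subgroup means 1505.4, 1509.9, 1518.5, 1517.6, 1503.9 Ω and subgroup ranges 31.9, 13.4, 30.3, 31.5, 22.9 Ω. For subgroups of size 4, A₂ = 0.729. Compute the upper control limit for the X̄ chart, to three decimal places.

1530.014

X̄̄ = (1505.4 + 1509.9 + 1518.5 + 1517.6 + 1503.9) / 5 = 7555.3000 / 5 = 1511.0600
R̄ = (31.9 + 13.4 + 30.3 + 31.5 + 22.9) / 5 = 130.0000 / 5 = 26.0000
UCL = X̄̄ + A₂·R̄ = 1511.0600 + 0.729 × 26.0000 = 1530.0140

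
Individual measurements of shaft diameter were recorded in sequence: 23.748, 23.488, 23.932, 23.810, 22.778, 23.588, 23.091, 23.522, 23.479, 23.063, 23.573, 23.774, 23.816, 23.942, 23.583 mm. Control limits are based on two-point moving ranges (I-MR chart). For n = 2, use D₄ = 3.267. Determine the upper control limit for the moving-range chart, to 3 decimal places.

Moving ranges: 0.260, 0.444, 0.122, 1.032, 0.810, 0.497, 0.431, 0.043, 0.416, 0.510, 0.201, 0.042, 0.126, 0.359; M̄R̄ = 5.2930 / 14 = 0.3781
UCL_MR = D₄·M̄R̄ = 3.267 × 0.3781 = 1.2352

1.235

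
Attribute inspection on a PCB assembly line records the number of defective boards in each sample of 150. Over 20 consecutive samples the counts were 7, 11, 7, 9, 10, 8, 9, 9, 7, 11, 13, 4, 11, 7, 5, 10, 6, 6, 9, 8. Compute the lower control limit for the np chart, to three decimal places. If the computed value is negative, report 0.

0.000

p̄ = Σdᵢ / (k·n) = 167 / (20 × 150) = 0.05567
LCL = np̄ − 3·√(np̄(1−p̄)) = 8.3500 − 3 × 2.8081 = -0.0742 → 0 (negative, so LCL = 0)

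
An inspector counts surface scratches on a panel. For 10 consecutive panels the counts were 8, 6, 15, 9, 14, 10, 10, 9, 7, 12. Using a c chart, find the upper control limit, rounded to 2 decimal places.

19.49

c̄ = (8 + 6 + 15 + 9 + 14 + 10 + 10 + 9 + 7 + 12) / 10 = 100 / 10 = 10.0000
UCL = c̄ + 3√c̄ = 10.0000 + 3 × √10.0000 = 10.0000 + 3 × 3.1623 = 19.4868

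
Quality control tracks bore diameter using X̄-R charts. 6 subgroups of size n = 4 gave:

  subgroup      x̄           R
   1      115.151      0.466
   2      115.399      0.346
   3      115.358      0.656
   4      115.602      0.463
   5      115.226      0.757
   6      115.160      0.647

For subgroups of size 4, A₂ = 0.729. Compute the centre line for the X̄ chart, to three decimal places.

115.316

X̄̄ = (115.151 + 115.399 + 115.358 + 115.602 + 115.226 + 115.160) / 6 = 691.8960 / 6 = 115.3160
CL = X̄̄ = 115.3160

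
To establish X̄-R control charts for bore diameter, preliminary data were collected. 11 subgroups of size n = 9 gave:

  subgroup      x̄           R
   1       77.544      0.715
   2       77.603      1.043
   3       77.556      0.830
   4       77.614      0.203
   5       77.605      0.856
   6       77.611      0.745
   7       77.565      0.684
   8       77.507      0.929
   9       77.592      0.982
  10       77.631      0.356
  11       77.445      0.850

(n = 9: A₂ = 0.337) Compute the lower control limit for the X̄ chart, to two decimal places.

77.32

X̄̄ = (77.544 + 77.603 + 77.556 + 77.614 + 77.605 + 77.611 + 77.565 + 77.507 + 77.592 + 77.631 + 77.445) / 11 = 853.2730 / 11 = 77.5703
R̄ = (0.715 + 1.043 + 0.830 + 0.203 + 0.856 + 0.745 + 0.684 + 0.929 + 0.982 + 0.356 + 0.850) / 11 = 8.1930 / 11 = 0.7448
LCL = X̄̄ − A₂·R̄ = 77.5703 − 0.337 × 0.7448 = 77.3193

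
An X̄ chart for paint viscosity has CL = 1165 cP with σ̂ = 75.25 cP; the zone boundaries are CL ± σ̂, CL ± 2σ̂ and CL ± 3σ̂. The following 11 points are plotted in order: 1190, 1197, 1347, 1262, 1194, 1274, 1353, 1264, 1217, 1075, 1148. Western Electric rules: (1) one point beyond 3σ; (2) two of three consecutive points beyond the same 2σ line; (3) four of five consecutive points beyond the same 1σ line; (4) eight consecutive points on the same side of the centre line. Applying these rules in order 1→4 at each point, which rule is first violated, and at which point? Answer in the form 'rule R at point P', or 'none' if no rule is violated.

Zone of each point (C = within 1σ̂, B = 1σ̂–2σ̂, A = 2σ̂–3σ̂, * = beyond 3σ̂; sign = side of CL): 1:+C, 2:+C, 3:+A, 4:+B, 5:+C, 6:+B, 7:+A, 8:+B, 9:+C, 10:-B, 11:-C
Rule 3 (four of five consecutive points beyond the same 1σ limit) is satisfied at point 7.

rule 3 at point 7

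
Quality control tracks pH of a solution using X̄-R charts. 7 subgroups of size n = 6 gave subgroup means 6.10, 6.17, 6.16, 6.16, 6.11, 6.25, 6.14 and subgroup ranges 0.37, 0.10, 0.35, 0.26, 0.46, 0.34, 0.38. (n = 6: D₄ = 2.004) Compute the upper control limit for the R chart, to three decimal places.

R̄ = (0.37 + 0.10 + 0.35 + 0.26 + 0.46 + 0.34 + 0.38) / 7 = 2.2600 / 7 = 0.3229
UCL_R = D₄·R̄ = 2.004 × 0.3229 = 0.6470

0.647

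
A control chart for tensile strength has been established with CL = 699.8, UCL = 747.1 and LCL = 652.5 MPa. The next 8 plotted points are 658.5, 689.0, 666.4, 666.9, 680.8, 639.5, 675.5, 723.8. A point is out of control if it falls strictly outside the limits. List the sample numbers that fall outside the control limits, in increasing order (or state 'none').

6

Compare each point to [652.5, 747.1]: sample 6 = 639.5 < LCL.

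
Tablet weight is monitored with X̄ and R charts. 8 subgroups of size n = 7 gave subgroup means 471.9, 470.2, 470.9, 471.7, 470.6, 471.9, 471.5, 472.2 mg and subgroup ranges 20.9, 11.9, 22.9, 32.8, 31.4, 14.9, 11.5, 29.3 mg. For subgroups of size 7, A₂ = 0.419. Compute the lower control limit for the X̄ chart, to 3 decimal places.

462.165

X̄̄ = (471.9 + 470.2 + 470.9 + 471.7 + 470.6 + 471.9 + 471.5 + 472.2) / 8 = 3770.9000 / 8 = 471.3625
R̄ = (20.9 + 11.9 + 22.9 + 32.8 + 31.4 + 14.9 + 11.5 + 29.3) / 8 = 175.6000 / 8 = 21.9500
LCL = X̄̄ − A₂·R̄ = 471.3625 − 0.419 × 21.9500 = 462.1655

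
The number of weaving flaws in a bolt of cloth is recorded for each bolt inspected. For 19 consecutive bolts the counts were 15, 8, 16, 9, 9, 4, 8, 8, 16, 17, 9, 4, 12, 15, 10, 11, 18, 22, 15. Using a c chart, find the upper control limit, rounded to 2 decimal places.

c̄ = (15 + 8 + 16 + 9 + 9 + 4 + 8 + 8 + 16 + 17 + 9 + 4 + 12 + 15 + 10 + 11 + 18 + 22 + 15) / 19 = 226 / 19 = 11.8947
UCL = c̄ + 3√c̄ = 11.8947 + 3 × √11.8947 = 11.8947 + 3 × 3.4489 = 22.2414

22.24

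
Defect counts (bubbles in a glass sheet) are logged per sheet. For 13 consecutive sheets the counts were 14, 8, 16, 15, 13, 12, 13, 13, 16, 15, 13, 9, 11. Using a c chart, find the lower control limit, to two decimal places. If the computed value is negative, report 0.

c̄ = (14 + 8 + 16 + 15 + 13 + 12 + 13 + 13 + 16 + 15 + 13 + 9 + 11) / 13 = 168 / 13 = 12.9231
LCL = c̄ − 3√c̄ = 12.9231 − 3 × 3.5949 = 2.1385

2.14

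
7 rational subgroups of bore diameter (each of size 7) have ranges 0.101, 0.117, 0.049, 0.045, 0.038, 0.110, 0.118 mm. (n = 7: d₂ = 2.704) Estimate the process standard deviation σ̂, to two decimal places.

R̄ = (0.101 + 0.117 + 0.049 + 0.045 + 0.038 + 0.110 + 0.118) / 7 = 0.0826
σ̂ = R̄ / d₂ = 0.0826 / 2.704 = 0.0305

0.03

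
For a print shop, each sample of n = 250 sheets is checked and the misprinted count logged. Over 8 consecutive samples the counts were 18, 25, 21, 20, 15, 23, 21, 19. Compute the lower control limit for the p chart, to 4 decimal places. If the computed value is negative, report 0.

p̄ = Σdᵢ / (k·n) = 162 / (8 × 250) = 0.08100
LCL = p̄ − 3·√(p̄(1−p̄)/n) = 0.08100 − 3 × 0.01726 = 0.02923

0.0292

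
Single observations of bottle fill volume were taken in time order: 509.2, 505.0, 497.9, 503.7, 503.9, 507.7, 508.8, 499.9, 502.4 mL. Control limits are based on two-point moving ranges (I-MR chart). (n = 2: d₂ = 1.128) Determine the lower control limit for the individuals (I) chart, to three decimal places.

493.108

X̄ = (509.2 + 505.0 + 497.9 + 503.7 + 503.9 + 507.7 + 508.8 + 499.9 + 502.4) / 9 = 504.2778
Moving ranges: 4.2, 7.1, 5.8, 0.2, 3.8, 1.1, 8.9, 2.5; M̄R̄ = 33.6000 / 8 = 4.2000
LCL = X̄ − 3·M̄R̄/d₂ = 504.2778 − 3 × 4.2000 / 1.128 = 493.1076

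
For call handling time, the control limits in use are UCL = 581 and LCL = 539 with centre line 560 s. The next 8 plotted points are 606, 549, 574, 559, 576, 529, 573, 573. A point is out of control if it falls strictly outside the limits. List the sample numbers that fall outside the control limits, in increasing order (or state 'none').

1, 6

Compare each point to [539, 581]: sample 1 = 606 > UCL; sample 6 = 529 < LCL.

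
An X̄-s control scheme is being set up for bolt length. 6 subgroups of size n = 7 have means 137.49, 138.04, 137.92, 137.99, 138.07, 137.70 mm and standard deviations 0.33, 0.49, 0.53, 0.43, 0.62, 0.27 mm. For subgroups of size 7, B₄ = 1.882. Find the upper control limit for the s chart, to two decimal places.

0.84

s̄ = (0.33 + 0.49 + 0.53 + 0.43 + 0.62 + 0.27) / 6 = 0.4450
UCL_s = B₄·s̄ = 1.882 × 0.4450 = 0.8375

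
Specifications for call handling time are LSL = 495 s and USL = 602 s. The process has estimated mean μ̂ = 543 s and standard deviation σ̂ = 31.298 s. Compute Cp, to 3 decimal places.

0.570

Cp = (USL − LSL) / (6σ̂) = (602 − 495) / (6 × 31.298) = 107.0000 / 187.7880 = 0.5698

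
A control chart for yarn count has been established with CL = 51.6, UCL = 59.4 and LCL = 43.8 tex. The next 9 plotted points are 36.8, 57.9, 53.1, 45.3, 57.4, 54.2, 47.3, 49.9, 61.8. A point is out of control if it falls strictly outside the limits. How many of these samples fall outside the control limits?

2

Compare each point to [43.8, 59.4]: sample 1 = 36.8 < LCL; sample 9 = 61.8 > UCL.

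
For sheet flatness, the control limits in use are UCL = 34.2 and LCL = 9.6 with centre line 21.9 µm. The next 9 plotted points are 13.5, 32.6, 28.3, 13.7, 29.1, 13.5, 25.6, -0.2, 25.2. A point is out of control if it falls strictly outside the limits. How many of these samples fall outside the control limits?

1

Compare each point to [9.6, 34.2]: sample 8 = -0.2 < LCL.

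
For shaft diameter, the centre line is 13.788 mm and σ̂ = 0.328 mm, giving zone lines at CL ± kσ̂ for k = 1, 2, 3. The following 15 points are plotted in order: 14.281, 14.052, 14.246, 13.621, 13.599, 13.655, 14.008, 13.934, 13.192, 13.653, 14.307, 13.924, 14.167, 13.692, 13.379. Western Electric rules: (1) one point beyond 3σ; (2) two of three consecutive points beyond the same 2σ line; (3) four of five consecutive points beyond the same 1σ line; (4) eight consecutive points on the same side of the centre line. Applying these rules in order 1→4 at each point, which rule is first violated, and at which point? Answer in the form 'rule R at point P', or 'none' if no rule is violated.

none

Zone of each point (C = within 1σ̂, B = 1σ̂–2σ̂, A = 2σ̂–3σ̂, * = beyond 3σ̂; sign = side of CL): 1:+B, 2:+C, 3:+B, 4:-C, 5:-C, 6:-C, 7:+C, 8:+C, 9:-B, 10:-C, 11:+B, 12:+C, 13:+B, 14:-C, 15:-B
No rule fires across all 15 points.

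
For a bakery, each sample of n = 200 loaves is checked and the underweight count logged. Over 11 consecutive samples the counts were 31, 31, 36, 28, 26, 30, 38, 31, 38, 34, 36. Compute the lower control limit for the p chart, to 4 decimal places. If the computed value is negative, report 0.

0.0848

p̄ = Σdᵢ / (k·n) = 359 / (11 × 200) = 0.16318
LCL = p̄ − 3·√(p̄(1−p̄)/n) = 0.16318 − 3 × 0.02613 = 0.08479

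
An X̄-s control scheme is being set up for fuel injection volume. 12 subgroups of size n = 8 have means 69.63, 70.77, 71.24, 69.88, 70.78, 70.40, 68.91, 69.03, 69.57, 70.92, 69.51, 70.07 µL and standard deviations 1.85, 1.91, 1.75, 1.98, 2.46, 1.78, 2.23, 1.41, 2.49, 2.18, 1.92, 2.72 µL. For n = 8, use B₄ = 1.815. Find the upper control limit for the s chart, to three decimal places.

s̄ = (1.85 + 1.91 + 1.75 + 1.98 + 2.46 + 1.78 + 2.23 + 1.41 + 2.49 + 2.18 + 1.92 + 2.72) / 12 = 2.0567
UCL_s = B₄·s̄ = 1.815 × 2.0567 = 3.7329

3.733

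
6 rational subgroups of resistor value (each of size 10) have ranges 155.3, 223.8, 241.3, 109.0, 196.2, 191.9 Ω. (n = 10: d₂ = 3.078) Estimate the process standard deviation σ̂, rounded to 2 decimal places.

R̄ = (155.3 + 223.8 + 241.3 + 109.0 + 196.2 + 191.9) / 6 = 186.2500
σ̂ = R̄ / d₂ = 186.2500 / 3.078 = 60.5101

60.51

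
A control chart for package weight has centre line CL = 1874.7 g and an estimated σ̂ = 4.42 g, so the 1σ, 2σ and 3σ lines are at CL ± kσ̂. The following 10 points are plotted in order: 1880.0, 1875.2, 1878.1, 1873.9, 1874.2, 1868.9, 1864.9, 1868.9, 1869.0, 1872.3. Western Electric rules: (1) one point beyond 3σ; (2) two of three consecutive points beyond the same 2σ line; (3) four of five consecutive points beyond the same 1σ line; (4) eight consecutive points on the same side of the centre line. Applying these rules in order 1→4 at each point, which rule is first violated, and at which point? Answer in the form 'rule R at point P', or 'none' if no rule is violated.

rule 3 at point 9

Zone of each point (C = within 1σ̂, B = 1σ̂–2σ̂, A = 2σ̂–3σ̂, * = beyond 3σ̂; sign = side of CL): 1:+B, 2:+C, 3:+C, 4:-C, 5:-C, 6:-B, 7:-A, 8:-B, 9:-B, 10:-C
Rule 3 (four of five consecutive points beyond the same 1σ limit) is satisfied at point 9.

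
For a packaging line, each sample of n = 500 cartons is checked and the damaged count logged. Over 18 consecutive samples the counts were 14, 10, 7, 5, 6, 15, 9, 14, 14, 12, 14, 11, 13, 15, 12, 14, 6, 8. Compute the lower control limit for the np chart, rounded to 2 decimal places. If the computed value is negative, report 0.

p̄ = Σdᵢ / (k·n) = 199 / (18 × 500) = 0.02211
LCL = np̄ − 3·√(np̄(1−p̄)) = 11.0556 − 3 × 3.2880 = 1.1915

1.19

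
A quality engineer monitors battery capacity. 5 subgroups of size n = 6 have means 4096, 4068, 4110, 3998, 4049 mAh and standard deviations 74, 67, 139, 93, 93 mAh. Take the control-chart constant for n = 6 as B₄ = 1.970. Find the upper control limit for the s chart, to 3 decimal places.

183.604

s̄ = (74 + 67 + 139 + 93 + 93) / 5 = 93.2000
UCL_s = B₄·s̄ = 1.970 × 93.2000 = 183.6040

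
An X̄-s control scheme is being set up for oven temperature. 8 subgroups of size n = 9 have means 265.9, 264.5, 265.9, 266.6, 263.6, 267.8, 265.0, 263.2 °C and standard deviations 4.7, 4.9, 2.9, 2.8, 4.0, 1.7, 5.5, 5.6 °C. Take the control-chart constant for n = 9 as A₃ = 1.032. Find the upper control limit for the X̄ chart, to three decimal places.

269.453

X̄̄ = (265.9 + 264.5 + 265.9 + 266.6 + 263.6 + 267.8 + 265.0 + 263.2) / 8 = 265.3125
s̄ = (4.7 + 4.9 + 2.9 + 2.8 + 4.0 + 1.7 + 5.5 + 5.6) / 8 = 4.0125
UCL = X̄̄ + A₃·s̄ = 265.3125 + 1.032 × 4.0125 = 269.4534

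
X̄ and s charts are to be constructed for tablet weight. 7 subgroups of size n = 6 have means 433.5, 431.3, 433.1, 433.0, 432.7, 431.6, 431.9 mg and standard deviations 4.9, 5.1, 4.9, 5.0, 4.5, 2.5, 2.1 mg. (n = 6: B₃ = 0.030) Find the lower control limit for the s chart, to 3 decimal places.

s̄ = (4.9 + 5.1 + 4.9 + 5.0 + 4.5 + 2.5 + 2.1) / 7 = 4.1429
LCL_s = B₃·s̄ = 0.030 × 4.1429 = 0.1243

0.124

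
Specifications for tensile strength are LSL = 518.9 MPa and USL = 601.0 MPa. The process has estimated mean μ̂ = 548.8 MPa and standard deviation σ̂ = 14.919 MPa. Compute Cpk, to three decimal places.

Cpu = (USL − μ̂) / (3σ̂) = (601.0 − 548.8) / (3 × 14.919) = 1.1663; Cpl = (μ̂ − LSL) / (3σ̂) = (548.8 − 518.9) / (3 × 14.919) = 0.6681; Cpk = min(Cpu, Cpl) = 0.6681

0.668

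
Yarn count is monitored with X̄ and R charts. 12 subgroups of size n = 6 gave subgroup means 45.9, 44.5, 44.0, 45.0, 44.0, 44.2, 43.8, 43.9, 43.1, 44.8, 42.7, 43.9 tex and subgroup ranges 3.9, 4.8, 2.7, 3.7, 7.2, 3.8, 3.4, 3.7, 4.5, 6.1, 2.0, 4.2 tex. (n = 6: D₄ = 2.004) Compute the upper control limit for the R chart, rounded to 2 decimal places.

R̄ = (3.9 + 4.8 + 2.7 + 3.7 + 7.2 + 3.8 + 3.4 + 3.7 + 4.5 + 6.1 + 2.0 + 4.2) / 12 = 50.0000 / 12 = 4.1667
UCL_R = D₄·R̄ = 2.004 × 4.1667 = 8.3500

8.35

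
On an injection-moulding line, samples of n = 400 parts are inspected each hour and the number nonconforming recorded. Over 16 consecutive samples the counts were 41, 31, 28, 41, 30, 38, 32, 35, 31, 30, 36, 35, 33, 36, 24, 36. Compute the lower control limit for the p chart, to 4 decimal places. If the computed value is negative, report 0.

0.0423

p̄ = Σdᵢ / (k·n) = 537 / (16 × 400) = 0.08391
LCL = p̄ − 3·√(p̄(1−p̄)/n) = 0.08391 − 3 × 0.01386 = 0.04232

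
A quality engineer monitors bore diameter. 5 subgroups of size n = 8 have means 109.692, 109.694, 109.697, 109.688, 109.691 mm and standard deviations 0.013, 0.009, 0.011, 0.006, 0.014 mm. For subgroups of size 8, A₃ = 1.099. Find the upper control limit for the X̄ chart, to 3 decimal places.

X̄̄ = (109.692 + 109.694 + 109.697 + 109.688 + 109.691) / 5 = 109.6924
s̄ = (0.013 + 0.009 + 0.011 + 0.006 + 0.014) / 5 = 0.0106
UCL = X̄̄ + A₃·s̄ = 109.6924 + 1.099 × 0.0106 = 109.7040

109.704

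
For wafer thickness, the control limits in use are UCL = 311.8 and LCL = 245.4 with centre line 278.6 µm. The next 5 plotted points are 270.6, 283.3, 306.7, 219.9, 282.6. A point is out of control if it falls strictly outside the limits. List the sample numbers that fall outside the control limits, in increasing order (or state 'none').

4

Compare each point to [245.4, 311.8]: sample 4 = 219.9 < LCL.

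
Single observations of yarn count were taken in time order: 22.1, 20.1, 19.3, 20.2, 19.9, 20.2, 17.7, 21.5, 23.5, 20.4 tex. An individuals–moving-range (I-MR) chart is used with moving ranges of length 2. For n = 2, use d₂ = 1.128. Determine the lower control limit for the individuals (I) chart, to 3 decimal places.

15.851

X̄ = (22.1 + 20.1 + 19.3 + 20.2 + 19.9 + 20.2 + 17.7 + 21.5 + 23.5 + 20.4) / 10 = 20.4900
Moving ranges: 2.0, 0.8, 0.9, 0.3, 0.3, 2.5, 3.8, 2.0, 3.1; M̄R̄ = 15.7000 / 9 = 1.7444
LCL = X̄ − 3·M̄R̄/d₂ = 20.4900 − 3 × 1.7444 / 1.128 = 15.8505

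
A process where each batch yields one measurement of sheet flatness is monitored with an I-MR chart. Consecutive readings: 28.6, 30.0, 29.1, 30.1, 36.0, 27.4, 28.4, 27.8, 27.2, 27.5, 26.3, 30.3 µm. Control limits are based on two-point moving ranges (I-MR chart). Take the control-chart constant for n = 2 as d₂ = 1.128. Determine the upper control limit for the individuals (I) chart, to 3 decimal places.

X̄ = (28.6 + 30.0 + 29.1 + 30.1 + 36.0 + 27.4 + 28.4 + 27.8 + 27.2 + 27.5 + 26.3 + 30.3) / 12 = 29.0583
Moving ranges: 1.4, 0.9, 1.0, 5.9, 8.6, 1.0, 0.6, 0.6, 0.3, 1.2, 4.0; M̄R̄ = 25.5000 / 11 = 2.3182
UCL = X̄ + 3·M̄R̄/d₂ = 29.0583 + 3 × 2.3182 / 1.128 = 35.2237

35.224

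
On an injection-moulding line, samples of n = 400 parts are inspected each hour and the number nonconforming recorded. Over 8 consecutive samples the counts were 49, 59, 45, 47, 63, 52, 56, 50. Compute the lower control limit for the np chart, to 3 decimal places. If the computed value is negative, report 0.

p̄ = Σdᵢ / (k·n) = 421 / (8 × 400) = 0.13156
LCL = np̄ − 3·√(np̄(1−p̄)) = 52.6250 − 3 × 6.7603 = 32.3441

32.344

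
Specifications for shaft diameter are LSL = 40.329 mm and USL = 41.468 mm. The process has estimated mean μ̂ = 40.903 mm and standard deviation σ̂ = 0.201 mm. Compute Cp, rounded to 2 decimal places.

Cp = (USL − LSL) / (6σ̂) = (41.468 − 40.329) / (6 × 0.201) = 1.1390 / 1.2060 = 0.9444

0.94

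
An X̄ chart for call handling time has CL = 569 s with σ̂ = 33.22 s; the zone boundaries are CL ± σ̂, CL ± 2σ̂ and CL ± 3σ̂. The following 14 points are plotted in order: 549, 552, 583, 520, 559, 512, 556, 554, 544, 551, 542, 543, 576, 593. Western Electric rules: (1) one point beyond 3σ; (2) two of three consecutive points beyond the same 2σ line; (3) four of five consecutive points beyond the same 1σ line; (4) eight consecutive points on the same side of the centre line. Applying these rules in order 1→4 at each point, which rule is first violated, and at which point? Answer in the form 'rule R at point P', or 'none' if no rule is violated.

rule 4 at point 11

Zone of each point (C = within 1σ̂, B = 1σ̂–2σ̂, A = 2σ̂–3σ̂, * = beyond 3σ̂; sign = side of CL): 1:-C, 2:-C, 3:+C, 4:-B, 5:-C, 6:-B, 7:-C, 8:-C, 9:-C, 10:-C, 11:-C, 12:-C, 13:+C, 14:+C
Rule 4 (eight consecutive points on the same side of the centre line) is satisfied at point 11.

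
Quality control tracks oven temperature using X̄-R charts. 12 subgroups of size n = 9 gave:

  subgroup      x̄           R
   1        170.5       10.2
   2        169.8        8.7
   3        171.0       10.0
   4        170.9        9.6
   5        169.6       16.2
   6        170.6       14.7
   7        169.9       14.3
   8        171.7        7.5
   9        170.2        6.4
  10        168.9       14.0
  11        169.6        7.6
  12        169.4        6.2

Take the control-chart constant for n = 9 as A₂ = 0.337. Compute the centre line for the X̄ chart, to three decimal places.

X̄̄ = (170.5 + 169.8 + 171.0 + 170.9 + 169.6 + 170.6 + 169.9 + 171.7 + 170.2 + 168.9 + 169.6 + 169.4) / 12 = 2042.1000 / 12 = 170.1750
CL = X̄̄ = 170.1750

170.175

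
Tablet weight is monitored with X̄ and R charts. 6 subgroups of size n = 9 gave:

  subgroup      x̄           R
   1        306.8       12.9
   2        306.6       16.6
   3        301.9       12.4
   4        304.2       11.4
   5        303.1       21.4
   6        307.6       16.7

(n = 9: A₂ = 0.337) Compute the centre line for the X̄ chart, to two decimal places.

305.03

X̄̄ = (306.8 + 306.6 + 301.9 + 304.2 + 303.1 + 307.6) / 6 = 1830.2000 / 6 = 305.0333
CL = X̄̄ = 305.0333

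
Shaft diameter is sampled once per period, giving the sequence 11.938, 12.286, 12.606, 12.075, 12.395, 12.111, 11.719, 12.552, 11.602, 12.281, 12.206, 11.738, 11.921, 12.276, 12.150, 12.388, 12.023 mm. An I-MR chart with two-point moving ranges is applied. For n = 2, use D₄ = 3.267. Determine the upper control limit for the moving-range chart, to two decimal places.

1.32

Moving ranges: 0.348, 0.320, 0.531, 0.320, 0.284, 0.392, 0.833, 0.950, 0.679, 0.075, 0.468, 0.183, 0.355, 0.126, 0.238, 0.365; M̄R̄ = 6.4670 / 16 = 0.4042
UCL_MR = D₄·M̄R̄ = 3.267 × 0.4042 = 1.3205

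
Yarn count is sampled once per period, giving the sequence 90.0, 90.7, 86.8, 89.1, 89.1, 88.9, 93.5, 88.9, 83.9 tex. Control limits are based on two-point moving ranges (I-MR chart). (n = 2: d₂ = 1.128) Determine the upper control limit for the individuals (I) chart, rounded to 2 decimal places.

96.07

X̄ = (90.0 + 90.7 + 86.8 + 89.1 + 89.1 + 88.9 + 93.5 + 88.9 + 83.9) / 9 = 88.9889
Moving ranges: 0.7, 3.9, 2.3, 0.0, 0.2, 4.6, 4.6, 5.0; M̄R̄ = 21.3000 / 8 = 2.6625
UCL = X̄ + 3·M̄R̄/d₂ = 88.9889 + 3 × 2.6625 / 1.128 = 96.0700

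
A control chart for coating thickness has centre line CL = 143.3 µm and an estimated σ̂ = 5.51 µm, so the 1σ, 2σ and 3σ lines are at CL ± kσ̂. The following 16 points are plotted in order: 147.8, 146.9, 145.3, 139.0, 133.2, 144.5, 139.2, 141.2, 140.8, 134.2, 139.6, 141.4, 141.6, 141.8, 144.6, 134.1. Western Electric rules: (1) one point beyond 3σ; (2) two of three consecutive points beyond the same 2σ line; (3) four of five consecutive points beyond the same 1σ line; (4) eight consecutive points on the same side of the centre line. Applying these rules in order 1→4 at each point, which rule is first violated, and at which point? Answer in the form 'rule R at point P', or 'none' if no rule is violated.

Zone of each point (C = within 1σ̂, B = 1σ̂–2σ̂, A = 2σ̂–3σ̂, * = beyond 3σ̂; sign = side of CL): 1:+C, 2:+C, 3:+C, 4:-C, 5:-B, 6:+C, 7:-C, 8:-C, 9:-C, 10:-B, 11:-C, 12:-C, 13:-C, 14:-C, 15:+C, 16:-B
Rule 4 (eight consecutive points on the same side of the centre line) is satisfied at point 14.

rule 4 at point 14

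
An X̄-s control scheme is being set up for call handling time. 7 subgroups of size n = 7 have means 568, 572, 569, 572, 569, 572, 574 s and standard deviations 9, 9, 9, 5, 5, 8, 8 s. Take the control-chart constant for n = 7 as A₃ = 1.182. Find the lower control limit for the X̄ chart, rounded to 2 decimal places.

561.91

X̄̄ = (568 + 572 + 569 + 572 + 569 + 572 + 574) / 7 = 570.8571
s̄ = (9 + 9 + 9 + 5 + 5 + 8 + 8) / 7 = 7.5714
LCL = X̄̄ − A₃·s̄ = 570.8571 − 1.182 × 7.5714 = 561.9077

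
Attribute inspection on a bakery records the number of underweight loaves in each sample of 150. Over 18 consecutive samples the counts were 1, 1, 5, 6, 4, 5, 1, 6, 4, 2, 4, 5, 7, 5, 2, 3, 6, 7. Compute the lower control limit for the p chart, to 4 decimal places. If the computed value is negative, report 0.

0.0000

p̄ = Σdᵢ / (k·n) = 74 / (18 × 150) = 0.02741
LCL = p̄ − 3·√(p̄(1−p̄)/n) = 0.02741 − 3 × 0.01333 = -0.01258 → 0 (negative, so LCL = 0)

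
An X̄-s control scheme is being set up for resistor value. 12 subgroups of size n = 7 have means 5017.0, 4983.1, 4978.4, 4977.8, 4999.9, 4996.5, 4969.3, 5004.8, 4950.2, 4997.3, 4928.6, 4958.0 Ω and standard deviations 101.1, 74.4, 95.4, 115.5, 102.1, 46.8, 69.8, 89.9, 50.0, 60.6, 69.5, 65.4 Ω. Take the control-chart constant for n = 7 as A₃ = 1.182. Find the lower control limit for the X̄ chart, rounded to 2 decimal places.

X̄̄ = (5017.0 + 4983.1 + 4978.4 + 4977.8 + 4999.9 + 4996.5 + 4969.3 + 5004.8 + 4950.2 + 4997.3 + 4928.6 + 4958.0) / 12 = 4980.0750
s̄ = (101.1 + 74.4 + 95.4 + 115.5 + 102.1 + 46.8 + 69.8 + 89.9 + 50.0 + 60.6 + 69.5 + 65.4) / 12 = 78.3750
LCL = X̄̄ − A₃·s̄ = 4980.0750 − 1.182 × 78.3750 = 4887.4357

4887.44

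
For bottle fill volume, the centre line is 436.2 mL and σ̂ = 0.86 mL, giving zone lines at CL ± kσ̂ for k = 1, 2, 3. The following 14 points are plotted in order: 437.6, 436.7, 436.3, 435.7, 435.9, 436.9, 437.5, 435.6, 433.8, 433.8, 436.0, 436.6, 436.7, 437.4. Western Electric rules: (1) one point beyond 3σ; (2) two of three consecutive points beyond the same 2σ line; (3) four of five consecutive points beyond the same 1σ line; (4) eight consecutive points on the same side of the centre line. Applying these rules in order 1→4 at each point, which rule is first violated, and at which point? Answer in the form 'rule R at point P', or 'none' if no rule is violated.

rule 2 at point 10

Zone of each point (C = within 1σ̂, B = 1σ̂–2σ̂, A = 2σ̂–3σ̂, * = beyond 3σ̂; sign = side of CL): 1:+B, 2:+C, 3:+C, 4:-C, 5:-C, 6:+C, 7:+B, 8:-C, 9:-A, 10:-A, 11:-C, 12:+C, 13:+C, 14:+B
Rule 2 (two of three consecutive points beyond the same 2σ limit) is satisfied at point 10.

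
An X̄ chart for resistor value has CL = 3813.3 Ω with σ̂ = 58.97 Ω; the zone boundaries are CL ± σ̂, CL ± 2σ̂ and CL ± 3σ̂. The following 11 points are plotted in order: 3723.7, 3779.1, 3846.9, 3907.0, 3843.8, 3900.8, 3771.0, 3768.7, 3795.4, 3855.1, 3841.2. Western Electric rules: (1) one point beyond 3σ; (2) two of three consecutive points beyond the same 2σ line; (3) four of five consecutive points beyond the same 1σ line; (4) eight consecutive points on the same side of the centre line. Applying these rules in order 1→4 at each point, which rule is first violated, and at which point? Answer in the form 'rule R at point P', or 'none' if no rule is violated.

Zone of each point (C = within 1σ̂, B = 1σ̂–2σ̂, A = 2σ̂–3σ̂, * = beyond 3σ̂; sign = side of CL): 1:-B, 2:-C, 3:+C, 4:+B, 5:+C, 6:+B, 7:-C, 8:-C, 9:-C, 10:+C, 11:+C
No rule fires across all 11 points.

none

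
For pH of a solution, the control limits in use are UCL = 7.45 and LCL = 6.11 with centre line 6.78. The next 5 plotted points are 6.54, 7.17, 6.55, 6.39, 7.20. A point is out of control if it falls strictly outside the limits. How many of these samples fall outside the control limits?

0

All 5 points lie within [6.11, 7.45].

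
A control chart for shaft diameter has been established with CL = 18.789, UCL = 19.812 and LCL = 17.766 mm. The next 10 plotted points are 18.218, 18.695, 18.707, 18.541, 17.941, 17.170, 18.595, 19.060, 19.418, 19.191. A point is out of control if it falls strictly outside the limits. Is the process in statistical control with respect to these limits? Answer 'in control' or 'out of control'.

out of control

Compare each point to [17.766, 19.812]: sample 6 = 17.170 < LCL.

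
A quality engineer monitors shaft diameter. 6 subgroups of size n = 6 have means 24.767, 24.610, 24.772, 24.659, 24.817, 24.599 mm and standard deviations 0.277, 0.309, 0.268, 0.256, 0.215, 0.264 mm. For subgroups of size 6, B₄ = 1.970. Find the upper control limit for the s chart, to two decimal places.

s̄ = (0.277 + 0.309 + 0.268 + 0.256 + 0.215 + 0.264) / 6 = 0.2648
UCL_s = B₄·s̄ = 1.970 × 0.2648 = 0.5217

0.52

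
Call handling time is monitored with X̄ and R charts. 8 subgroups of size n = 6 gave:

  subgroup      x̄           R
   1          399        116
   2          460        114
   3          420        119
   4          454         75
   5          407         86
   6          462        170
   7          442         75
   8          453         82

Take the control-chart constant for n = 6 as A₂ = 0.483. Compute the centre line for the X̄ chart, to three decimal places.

X̄̄ = (399 + 460 + 420 + 454 + 407 + 462 + 442 + 453) / 8 = 3497.0000 / 8 = 437.1250
CL = X̄̄ = 437.1250

437.125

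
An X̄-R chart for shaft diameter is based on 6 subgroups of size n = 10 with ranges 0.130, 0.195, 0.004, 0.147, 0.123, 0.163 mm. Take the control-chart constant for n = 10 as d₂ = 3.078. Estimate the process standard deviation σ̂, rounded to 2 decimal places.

0.04

R̄ = (0.130 + 0.195 + 0.004 + 0.147 + 0.123 + 0.163) / 6 = 0.1270
σ̂ = R̄ / d₂ = 0.1270 / 3.078 = 0.0413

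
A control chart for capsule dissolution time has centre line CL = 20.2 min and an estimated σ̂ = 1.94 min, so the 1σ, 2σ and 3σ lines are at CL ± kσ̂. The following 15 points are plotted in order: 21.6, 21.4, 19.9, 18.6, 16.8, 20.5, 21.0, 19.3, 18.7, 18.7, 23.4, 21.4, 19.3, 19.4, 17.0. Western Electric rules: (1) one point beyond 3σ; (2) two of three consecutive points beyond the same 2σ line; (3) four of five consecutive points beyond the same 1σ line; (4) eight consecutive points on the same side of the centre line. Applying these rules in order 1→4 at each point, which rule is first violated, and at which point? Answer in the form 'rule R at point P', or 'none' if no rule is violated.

none

Zone of each point (C = within 1σ̂, B = 1σ̂–2σ̂, A = 2σ̂–3σ̂, * = beyond 3σ̂; sign = side of CL): 1:+C, 2:+C, 3:-C, 4:-C, 5:-B, 6:+C, 7:+C, 8:-C, 9:-C, 10:-C, 11:+B, 12:+C, 13:-C, 14:-C, 15:-B
No rule fires across all 15 points.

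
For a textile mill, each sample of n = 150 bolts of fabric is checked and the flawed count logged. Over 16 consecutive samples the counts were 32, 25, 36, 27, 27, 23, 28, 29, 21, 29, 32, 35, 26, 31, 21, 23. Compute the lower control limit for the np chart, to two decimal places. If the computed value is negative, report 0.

p̄ = Σdᵢ / (k·n) = 445 / (16 × 150) = 0.18542
LCL = np̄ − 3·√(np̄(1−p̄)) = 27.8125 − 3 × 4.7598 = 13.5331

13.53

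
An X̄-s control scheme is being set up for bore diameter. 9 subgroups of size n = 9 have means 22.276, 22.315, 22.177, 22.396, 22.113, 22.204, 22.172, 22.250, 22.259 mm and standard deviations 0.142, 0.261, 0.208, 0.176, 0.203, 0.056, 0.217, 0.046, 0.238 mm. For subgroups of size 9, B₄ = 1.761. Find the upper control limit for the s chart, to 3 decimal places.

0.303

s̄ = (0.142 + 0.261 + 0.208 + 0.176 + 0.203 + 0.056 + 0.217 + 0.046 + 0.238) / 9 = 0.1719
UCL_s = B₄·s̄ = 1.761 × 0.1719 = 0.3027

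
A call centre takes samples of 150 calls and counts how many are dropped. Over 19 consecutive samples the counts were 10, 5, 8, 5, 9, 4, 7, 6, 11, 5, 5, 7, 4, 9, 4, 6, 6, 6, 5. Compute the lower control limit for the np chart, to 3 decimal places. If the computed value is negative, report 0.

0.000

p̄ = Σdᵢ / (k·n) = 122 / (19 × 150) = 0.04281
LCL = np̄ − 3·√(np̄(1−p̄)) = 6.4211 − 3 × 2.4792 = -1.0164 → 0 (negative, so LCL = 0)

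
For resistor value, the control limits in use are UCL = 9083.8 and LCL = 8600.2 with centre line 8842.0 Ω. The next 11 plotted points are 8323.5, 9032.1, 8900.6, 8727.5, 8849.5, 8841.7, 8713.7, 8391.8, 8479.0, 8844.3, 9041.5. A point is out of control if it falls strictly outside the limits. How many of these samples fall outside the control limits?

Compare each point to [8600.2, 9083.8]: sample 1 = 8323.5 < LCL; sample 8 = 8391.8 < LCL; sample 9 = 8479.0 < LCL.

3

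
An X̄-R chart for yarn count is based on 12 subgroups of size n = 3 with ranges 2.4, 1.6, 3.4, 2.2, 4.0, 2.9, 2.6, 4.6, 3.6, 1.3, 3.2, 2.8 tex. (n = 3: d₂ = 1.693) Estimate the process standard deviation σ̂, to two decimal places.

1.70

R̄ = (2.4 + 1.6 + 3.4 + 2.2 + 4.0 + 2.9 + 2.6 + 4.6 + 3.6 + 1.3 + 3.2 + 2.8) / 12 = 2.8833
σ̂ = R̄ / d₂ = 2.8833 / 1.693 = 1.7031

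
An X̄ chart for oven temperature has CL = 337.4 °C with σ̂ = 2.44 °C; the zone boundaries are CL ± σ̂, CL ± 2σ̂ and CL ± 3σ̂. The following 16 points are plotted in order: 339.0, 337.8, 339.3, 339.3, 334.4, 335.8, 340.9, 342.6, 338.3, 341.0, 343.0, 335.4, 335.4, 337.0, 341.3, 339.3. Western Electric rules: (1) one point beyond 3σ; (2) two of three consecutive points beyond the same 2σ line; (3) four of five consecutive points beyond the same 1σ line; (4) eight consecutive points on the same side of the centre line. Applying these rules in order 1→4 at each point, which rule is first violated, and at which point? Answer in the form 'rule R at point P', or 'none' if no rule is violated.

rule 3 at point 11

Zone of each point (C = within 1σ̂, B = 1σ̂–2σ̂, A = 2σ̂–3σ̂, * = beyond 3σ̂; sign = side of CL): 1:+C, 2:+C, 3:+C, 4:+C, 5:-B, 6:-C, 7:+B, 8:+A, 9:+C, 10:+B, 11:+A, 12:-C, 13:-C, 14:-C, 15:+B, 16:+C
Rule 3 (four of five consecutive points beyond the same 1σ limit) is satisfied at point 11.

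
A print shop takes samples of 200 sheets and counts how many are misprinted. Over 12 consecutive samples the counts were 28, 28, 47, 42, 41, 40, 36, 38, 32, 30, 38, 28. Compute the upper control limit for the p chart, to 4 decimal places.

p̄ = Σdᵢ / (k·n) = 428 / (12 × 200) = 0.17833
UCL = p̄ + 3·√(p̄(1−p̄)/n) = 0.17833 + 3 × √(0.17833×0.82167/200) = 0.17833 + 3 × 0.02707 = 0.25954

0.2595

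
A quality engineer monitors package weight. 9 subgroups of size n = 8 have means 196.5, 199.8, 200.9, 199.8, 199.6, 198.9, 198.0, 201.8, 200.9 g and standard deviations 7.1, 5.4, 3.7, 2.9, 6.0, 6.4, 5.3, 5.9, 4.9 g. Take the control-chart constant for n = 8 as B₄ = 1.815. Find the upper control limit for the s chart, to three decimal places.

s̄ = (7.1 + 5.4 + 3.7 + 2.9 + 6.0 + 6.4 + 5.3 + 5.9 + 4.9) / 9 = 5.2889
UCL_s = B₄·s̄ = 1.815 × 5.2889 = 9.5993

9.599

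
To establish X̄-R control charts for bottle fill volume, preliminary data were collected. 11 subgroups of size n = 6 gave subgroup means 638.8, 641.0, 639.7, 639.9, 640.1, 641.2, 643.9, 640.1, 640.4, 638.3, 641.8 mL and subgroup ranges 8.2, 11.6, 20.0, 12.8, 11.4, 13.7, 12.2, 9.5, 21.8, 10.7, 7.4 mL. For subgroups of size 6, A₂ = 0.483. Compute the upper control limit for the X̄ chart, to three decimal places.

646.589

X̄̄ = (638.8 + 641.0 + 639.7 + 639.9 + 640.1 + 641.2 + 643.9 + 640.1 + 640.4 + 638.3 + 641.8) / 11 = 7045.2000 / 11 = 640.4727
R̄ = (8.2 + 11.6 + 20.0 + 12.8 + 11.4 + 13.7 + 12.2 + 9.5 + 21.8 + 10.7 + 7.4) / 11 = 139.3000 / 11 = 12.6636
UCL = X̄̄ + A₂·R̄ = 640.4727 + 0.483 × 12.6636 = 646.5893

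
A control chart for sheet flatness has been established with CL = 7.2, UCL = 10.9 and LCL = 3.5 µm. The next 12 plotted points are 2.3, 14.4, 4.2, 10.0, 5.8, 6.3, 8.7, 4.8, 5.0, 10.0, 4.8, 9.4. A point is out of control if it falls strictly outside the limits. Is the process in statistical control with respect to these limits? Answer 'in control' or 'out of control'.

out of control

Compare each point to [3.5, 10.9]: sample 1 = 2.3 < LCL; sample 2 = 14.4 > UCL.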